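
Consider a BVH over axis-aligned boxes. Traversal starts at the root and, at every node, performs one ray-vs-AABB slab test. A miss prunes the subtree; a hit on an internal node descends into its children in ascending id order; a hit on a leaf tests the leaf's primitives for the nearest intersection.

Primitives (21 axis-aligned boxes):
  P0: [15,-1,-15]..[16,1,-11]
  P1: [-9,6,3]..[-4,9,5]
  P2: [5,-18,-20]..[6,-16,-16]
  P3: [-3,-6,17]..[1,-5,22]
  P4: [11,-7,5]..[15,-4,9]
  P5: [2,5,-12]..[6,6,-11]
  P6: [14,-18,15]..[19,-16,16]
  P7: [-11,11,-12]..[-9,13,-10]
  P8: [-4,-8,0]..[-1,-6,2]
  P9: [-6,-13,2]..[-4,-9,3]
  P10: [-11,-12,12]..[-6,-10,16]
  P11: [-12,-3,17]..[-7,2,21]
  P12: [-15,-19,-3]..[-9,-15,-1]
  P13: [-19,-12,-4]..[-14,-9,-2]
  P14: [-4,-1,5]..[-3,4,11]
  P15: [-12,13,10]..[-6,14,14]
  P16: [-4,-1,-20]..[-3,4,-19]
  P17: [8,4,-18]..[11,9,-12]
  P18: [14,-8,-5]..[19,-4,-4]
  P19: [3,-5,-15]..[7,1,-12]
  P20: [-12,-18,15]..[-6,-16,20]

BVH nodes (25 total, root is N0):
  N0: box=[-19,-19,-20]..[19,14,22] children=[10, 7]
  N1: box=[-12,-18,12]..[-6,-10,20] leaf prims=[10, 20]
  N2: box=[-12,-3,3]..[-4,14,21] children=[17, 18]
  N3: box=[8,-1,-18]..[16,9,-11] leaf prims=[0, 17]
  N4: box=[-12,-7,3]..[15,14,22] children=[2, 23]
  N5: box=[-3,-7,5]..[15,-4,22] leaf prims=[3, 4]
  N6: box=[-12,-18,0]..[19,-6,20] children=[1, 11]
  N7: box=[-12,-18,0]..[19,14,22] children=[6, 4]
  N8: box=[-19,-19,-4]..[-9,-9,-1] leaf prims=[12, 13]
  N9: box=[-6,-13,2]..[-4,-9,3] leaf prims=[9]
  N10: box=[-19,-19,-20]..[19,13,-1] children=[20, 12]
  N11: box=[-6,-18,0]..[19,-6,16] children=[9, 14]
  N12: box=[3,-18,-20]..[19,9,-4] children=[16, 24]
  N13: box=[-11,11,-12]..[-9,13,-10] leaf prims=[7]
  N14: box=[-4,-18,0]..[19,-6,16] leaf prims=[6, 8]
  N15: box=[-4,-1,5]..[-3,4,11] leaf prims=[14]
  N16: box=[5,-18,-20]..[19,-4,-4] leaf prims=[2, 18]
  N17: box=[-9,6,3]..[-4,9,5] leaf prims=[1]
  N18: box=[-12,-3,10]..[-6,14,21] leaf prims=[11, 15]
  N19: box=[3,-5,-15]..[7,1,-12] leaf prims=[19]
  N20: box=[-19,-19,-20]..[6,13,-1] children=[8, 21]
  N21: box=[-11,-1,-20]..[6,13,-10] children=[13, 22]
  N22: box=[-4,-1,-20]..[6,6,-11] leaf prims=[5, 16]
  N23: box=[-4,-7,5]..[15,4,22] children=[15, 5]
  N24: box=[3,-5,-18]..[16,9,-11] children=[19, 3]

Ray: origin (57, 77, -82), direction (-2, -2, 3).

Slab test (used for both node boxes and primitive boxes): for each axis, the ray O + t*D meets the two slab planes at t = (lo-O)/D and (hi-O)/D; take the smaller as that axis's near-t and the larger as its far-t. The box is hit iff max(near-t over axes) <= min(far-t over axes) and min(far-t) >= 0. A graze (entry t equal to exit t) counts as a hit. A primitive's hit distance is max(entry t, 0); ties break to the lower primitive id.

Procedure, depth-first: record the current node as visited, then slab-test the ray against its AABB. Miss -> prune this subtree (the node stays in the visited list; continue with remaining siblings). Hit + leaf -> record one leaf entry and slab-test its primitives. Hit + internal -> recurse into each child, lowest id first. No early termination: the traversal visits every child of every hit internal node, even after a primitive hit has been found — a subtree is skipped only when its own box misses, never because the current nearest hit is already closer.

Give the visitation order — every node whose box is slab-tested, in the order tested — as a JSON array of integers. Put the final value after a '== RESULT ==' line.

Walk:
N0 x:[19,38] y:[63/2,48] z:[62/3,104/3] -> hit [63/2,104/3], descend [7, 10]
  N7 x:[19,69/2] y:[63/2,95/2] z:[82/3,104/3] -> hit [63/2,69/2], descend [4, 6]
    N4 x:[21,69/2] y:[63/2,42] z:[85/3,104/3] -> hit [63/2,69/2], descend [2, 23]
      N2 x:[61/2,69/2] y:[63/2,40] z:[85/3,103/3] -> hit [63/2,103/3], descend [17, 18]
        N17 x:[61/2,33] y:[34,71/2] z:[85/3,29] -> miss, prune
        N18 x:[63/2,69/2] y:[63/2,40] z:[92/3,103/3] -> hit [63/2,103/3] leaf, test {P11(miss), P15@t=63/2}
      N23 x:[21,61/2] y:[73/2,42] z:[29,104/3] -> miss, prune
    N6 x:[19,69/2] y:[83/2,95/2] z:[82/3,34] -> miss, prune
  N10 x:[19,38] y:[32,48] z:[62/3,27] -> miss, prune

Visited [0, 7, 4, 2, 17, 18, 23, 6, 10]. Tests: 9 box, 1 leaf. Nearest: P15.

== RESULT ==
[0, 7, 4, 2, 17, 18, 23, 6, 10]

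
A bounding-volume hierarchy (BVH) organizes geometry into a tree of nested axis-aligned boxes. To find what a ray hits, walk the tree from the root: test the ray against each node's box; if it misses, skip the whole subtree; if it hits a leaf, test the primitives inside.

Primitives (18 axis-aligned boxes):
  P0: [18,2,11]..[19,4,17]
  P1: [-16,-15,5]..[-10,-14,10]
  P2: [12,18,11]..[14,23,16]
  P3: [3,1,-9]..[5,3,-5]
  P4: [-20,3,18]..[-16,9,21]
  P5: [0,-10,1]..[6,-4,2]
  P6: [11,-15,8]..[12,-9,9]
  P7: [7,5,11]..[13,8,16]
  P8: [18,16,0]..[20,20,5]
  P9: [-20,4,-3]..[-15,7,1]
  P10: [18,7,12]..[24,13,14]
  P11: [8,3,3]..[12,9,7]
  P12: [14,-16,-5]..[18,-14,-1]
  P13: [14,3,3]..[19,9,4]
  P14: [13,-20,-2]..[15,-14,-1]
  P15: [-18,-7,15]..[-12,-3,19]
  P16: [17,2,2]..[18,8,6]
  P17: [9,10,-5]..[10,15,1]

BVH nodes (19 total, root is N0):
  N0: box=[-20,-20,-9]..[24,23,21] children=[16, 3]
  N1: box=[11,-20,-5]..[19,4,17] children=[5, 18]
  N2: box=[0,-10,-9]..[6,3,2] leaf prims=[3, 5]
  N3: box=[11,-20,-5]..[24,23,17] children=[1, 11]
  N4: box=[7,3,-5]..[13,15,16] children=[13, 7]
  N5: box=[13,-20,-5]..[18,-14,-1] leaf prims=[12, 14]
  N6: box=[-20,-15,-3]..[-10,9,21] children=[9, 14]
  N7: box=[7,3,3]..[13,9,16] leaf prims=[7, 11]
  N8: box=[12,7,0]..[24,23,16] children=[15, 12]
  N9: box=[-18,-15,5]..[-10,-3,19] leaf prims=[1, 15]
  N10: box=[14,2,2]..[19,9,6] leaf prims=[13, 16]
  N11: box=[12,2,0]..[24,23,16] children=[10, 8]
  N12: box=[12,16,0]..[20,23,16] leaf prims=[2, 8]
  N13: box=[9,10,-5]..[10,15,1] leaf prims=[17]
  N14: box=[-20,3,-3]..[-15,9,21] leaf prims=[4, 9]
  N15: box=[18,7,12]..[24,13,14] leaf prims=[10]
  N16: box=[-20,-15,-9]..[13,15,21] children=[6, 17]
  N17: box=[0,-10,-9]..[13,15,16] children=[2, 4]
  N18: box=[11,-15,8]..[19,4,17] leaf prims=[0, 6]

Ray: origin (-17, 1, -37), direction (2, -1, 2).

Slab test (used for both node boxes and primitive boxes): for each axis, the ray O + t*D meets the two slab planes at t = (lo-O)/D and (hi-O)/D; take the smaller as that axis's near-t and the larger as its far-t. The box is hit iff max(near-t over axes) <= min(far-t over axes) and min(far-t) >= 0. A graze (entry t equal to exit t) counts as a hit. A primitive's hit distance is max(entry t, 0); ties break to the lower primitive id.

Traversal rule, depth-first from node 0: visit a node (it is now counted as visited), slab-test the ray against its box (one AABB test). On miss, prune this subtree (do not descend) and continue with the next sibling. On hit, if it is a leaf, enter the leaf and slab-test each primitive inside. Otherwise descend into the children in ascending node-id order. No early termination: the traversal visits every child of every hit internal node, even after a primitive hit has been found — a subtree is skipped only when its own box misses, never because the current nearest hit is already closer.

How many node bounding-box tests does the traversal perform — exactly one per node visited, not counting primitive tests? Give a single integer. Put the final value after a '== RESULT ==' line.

Trace the traversal:
N0 x:[-3/2,41/2] y:[-22,21] z:[14,29] -> hit [14,41/2], descend [3, 16]
  N3 x:[14,41/2] y:[-22,21] z:[16,27] -> hit [16,41/2], descend [1, 11]
    N1 x:[14,18] y:[-3,21] z:[16,27] -> hit [16,18], descend [5, 18]
      N5 x:[15,35/2] y:[15,21] z:[16,18] -> hit [16,35/2] leaf, test {P12@t=16, P14(miss)}
      N18 x:[14,18] y:[-3,16] z:[45/2,27] -> miss, prune
    N11 x:[29/2,41/2] y:[-22,-1] z:[37/2,53/2] -> miss, prune
  N16 x:[-3/2,15] y:[-14,16] z:[14,29] -> hit [14,15], descend [6, 17]
    N6 x:[-3/2,7/2] y:[-8,16] z:[17,29] -> miss, prune
    N17 x:[17/2,15] y:[-14,11] z:[14,53/2] -> miss, prune

Summary -> nodes [0, 3, 1, 5, 18, 11, 16, 6, 17]; box-tests=9; leaf-entries=1; first=P12

== RESULT ==
9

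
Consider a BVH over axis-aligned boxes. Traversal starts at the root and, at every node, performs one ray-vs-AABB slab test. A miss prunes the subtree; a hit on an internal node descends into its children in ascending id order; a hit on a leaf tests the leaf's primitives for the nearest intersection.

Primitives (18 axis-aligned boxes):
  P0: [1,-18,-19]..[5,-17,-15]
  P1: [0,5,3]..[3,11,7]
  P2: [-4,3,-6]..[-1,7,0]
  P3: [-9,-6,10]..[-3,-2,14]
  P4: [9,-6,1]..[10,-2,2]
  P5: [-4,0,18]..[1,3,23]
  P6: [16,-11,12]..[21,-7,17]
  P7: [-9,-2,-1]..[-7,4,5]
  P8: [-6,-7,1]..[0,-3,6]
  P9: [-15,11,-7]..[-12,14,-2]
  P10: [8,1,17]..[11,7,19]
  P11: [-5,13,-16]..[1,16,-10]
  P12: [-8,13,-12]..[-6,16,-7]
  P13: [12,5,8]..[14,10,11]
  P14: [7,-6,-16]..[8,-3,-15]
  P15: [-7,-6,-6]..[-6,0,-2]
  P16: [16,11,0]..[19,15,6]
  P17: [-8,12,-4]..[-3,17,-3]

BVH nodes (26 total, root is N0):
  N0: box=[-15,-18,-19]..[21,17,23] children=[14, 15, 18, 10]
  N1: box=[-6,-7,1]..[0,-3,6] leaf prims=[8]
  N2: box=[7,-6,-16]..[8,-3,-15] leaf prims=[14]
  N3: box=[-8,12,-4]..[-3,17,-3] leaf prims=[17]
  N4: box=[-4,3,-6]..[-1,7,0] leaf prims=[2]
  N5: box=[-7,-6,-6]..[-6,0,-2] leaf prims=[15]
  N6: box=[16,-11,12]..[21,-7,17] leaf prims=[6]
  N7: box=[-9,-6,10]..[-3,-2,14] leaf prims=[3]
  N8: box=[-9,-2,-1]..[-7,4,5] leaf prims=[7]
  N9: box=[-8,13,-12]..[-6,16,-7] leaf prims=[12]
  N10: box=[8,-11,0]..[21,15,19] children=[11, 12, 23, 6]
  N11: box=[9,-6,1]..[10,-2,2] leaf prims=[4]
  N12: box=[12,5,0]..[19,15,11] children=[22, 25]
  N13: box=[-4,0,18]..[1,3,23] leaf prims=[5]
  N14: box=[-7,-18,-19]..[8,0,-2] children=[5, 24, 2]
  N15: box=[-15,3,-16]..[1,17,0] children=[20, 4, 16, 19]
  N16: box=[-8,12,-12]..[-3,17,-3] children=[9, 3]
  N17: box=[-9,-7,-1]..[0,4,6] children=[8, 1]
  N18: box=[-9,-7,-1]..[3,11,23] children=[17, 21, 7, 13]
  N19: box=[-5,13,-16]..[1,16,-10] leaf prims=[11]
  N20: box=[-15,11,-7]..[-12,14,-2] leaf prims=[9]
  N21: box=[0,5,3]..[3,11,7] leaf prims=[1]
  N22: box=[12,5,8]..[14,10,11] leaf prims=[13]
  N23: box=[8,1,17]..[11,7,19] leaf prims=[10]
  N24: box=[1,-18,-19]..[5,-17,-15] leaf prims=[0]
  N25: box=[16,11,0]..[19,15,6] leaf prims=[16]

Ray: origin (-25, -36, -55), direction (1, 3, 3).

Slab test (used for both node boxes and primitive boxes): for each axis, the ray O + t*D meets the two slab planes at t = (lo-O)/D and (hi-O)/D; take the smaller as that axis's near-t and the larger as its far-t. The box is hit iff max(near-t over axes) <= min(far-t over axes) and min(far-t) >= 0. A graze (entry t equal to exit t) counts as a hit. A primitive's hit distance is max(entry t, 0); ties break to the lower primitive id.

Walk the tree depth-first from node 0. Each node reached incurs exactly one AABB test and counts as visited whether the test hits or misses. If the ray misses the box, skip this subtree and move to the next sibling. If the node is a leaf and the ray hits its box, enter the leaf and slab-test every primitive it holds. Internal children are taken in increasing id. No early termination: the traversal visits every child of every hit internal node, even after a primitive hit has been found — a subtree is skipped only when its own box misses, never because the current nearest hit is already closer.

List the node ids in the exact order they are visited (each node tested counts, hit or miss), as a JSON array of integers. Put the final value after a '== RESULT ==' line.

Walk:
N0 x:[10,46] y:[6,53/3] z:[12,26] -> hit [12,53/3], descend [10, 14, 15, 18]
  N10 x:[33,46] y:[25/3,17] z:[55/3,74/3] -> miss, prune
  N14 x:[18,33] y:[6,12] z:[12,53/3] -> miss, prune
  N15 x:[10,26] y:[13,53/3] z:[13,55/3] -> hit [13,53/3], descend [4, 16, 19, 20]
    N4 x:[21,24] y:[13,43/3] z:[49/3,55/3] -> miss, prune
    N16 x:[17,22] y:[16,53/3] z:[43/3,52/3] -> hit [17,52/3], descend [3, 9]
      N3 x:[17,22] y:[16,53/3] z:[17,52/3] -> hit [17,52/3] leaf, test {P17@t=17}
      N9 x:[17,19] y:[49/3,52/3] z:[43/3,16] -> miss, prune
    N19 x:[20,26] y:[49/3,52/3] z:[13,15] -> miss, prune
    N20 x:[10,13] y:[47/3,50/3] z:[16,53/3] -> miss, prune
  N18 x:[16,28] y:[29/3,47/3] z:[18,26] -> miss, prune

11 AABB tests over nodes [0, 10, 14, 15, 4, 16, 3, 9, 19, 20, 18]; 1 leaf entered; closest P17.

== RESULT ==
[0, 10, 14, 15, 4, 16, 3, 9, 19, 20, 18]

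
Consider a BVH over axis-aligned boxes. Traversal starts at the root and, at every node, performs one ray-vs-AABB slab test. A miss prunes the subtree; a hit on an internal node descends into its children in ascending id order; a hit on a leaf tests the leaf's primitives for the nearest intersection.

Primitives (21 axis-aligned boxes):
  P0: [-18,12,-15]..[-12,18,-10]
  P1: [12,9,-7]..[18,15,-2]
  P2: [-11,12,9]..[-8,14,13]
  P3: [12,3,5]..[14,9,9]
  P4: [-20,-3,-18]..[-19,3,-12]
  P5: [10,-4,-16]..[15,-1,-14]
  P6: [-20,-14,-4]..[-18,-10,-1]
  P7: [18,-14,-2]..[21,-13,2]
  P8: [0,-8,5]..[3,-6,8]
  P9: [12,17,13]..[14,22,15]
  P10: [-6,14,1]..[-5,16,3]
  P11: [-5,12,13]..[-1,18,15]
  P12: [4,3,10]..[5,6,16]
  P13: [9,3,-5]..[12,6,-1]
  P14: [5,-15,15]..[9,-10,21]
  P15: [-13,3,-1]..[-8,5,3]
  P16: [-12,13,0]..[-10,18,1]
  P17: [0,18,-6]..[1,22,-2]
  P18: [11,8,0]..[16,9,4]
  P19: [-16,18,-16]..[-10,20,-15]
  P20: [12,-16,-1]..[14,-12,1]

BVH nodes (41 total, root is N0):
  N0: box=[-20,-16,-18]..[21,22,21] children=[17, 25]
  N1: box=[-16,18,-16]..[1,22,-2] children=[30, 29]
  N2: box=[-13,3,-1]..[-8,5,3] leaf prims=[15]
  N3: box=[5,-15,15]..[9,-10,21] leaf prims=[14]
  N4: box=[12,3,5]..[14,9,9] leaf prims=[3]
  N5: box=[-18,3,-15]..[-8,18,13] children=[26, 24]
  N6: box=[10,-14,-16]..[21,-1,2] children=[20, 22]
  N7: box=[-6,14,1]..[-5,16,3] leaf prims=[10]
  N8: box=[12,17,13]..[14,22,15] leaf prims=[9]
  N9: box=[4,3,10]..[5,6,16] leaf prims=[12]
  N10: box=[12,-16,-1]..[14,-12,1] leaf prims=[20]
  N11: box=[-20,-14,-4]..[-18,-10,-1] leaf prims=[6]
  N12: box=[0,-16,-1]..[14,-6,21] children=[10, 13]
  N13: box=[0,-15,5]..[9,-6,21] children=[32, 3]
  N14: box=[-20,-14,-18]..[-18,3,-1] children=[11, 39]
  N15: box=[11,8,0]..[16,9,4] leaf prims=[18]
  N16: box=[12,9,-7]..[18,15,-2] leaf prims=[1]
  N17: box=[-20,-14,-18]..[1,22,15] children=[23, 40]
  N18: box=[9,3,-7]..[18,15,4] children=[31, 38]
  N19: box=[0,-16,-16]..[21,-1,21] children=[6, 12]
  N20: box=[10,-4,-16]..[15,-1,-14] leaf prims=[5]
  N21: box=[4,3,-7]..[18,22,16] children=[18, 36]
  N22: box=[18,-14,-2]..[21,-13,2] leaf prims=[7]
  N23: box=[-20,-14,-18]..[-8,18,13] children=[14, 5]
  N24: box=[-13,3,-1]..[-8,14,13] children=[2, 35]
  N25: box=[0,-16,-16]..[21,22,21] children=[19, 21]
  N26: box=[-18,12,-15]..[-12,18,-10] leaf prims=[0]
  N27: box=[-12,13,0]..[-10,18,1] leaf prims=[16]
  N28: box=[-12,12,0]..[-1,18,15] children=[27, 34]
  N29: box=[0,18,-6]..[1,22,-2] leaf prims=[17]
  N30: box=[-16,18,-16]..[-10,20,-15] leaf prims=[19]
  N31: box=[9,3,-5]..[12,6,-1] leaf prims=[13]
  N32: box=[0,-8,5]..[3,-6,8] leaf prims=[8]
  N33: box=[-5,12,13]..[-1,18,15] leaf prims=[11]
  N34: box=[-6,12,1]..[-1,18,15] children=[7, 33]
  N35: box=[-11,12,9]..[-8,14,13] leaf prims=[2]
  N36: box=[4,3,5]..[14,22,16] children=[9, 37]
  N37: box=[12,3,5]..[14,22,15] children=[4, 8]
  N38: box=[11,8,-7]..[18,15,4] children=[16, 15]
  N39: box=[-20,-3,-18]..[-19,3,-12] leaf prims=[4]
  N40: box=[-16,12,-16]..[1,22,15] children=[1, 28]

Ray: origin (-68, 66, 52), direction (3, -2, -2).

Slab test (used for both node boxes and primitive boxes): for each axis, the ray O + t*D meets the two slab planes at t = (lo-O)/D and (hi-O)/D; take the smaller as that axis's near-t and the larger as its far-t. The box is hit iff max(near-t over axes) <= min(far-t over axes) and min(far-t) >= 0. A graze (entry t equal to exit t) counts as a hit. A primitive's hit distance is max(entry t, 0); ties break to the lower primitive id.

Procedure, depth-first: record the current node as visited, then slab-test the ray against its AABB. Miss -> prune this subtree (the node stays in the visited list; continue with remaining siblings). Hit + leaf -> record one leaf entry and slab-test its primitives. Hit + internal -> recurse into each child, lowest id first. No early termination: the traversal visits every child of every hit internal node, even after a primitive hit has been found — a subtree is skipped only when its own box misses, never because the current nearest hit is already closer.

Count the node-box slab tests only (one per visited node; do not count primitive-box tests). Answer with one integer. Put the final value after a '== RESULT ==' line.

Trace the traversal:
N0 x:[16,89/3] y:[22,41] z:[31/2,35] -> hit [22,89/3], descend [17, 25]
  N17 x:[16,23] y:[22,40] z:[37/2,35] -> hit [22,23], descend [23, 40]
    N23 x:[16,20] y:[24,40] z:[39/2,35] -> miss, prune
    N40 x:[52/3,23] y:[22,27] z:[37/2,34] -> hit [22,23], descend [1, 28]
      N1 x:[52/3,23] y:[22,24] z:[27,34] -> miss, prune
      N28 x:[56/3,67/3] y:[24,27] z:[37/2,26] -> miss, prune
  N25 x:[68/3,89/3] y:[22,41] z:[31/2,34] -> hit [68/3,89/3], descend [19, 21]
    N19 x:[68/3,89/3] y:[67/2,41] z:[31/2,34] -> miss, prune
    N21 x:[24,86/3] y:[22,63/2] z:[18,59/2] -> hit [24,86/3], descend [18, 36]
      N18 x:[77/3,86/3] y:[51/2,63/2] z:[24,59/2] -> hit [77/3,86/3], descend [31, 38]
        N31 x:[77/3,80/3] y:[30,63/2] z:[53/2,57/2] -> miss, prune
        N38 x:[79/3,86/3] y:[51/2,29] z:[24,59/2] -> hit [79/3,86/3], descend [15, 16]
          N15 x:[79/3,28] y:[57/2,29] z:[24,26] -> miss, prune
          N16 x:[80/3,86/3] y:[51/2,57/2] z:[27,59/2] -> hit [27,57/2] leaf, test {P1@t=27}
      N36 x:[24,82/3] y:[22,63/2] z:[18,47/2] -> miss, prune

Visited [0, 17, 23, 40, 1, 28, 25, 19, 21, 18, 31, 38, 15, 16, 36]. Tests: 15 box, 1 leaf. Nearest: P1.

== RESULT ==
15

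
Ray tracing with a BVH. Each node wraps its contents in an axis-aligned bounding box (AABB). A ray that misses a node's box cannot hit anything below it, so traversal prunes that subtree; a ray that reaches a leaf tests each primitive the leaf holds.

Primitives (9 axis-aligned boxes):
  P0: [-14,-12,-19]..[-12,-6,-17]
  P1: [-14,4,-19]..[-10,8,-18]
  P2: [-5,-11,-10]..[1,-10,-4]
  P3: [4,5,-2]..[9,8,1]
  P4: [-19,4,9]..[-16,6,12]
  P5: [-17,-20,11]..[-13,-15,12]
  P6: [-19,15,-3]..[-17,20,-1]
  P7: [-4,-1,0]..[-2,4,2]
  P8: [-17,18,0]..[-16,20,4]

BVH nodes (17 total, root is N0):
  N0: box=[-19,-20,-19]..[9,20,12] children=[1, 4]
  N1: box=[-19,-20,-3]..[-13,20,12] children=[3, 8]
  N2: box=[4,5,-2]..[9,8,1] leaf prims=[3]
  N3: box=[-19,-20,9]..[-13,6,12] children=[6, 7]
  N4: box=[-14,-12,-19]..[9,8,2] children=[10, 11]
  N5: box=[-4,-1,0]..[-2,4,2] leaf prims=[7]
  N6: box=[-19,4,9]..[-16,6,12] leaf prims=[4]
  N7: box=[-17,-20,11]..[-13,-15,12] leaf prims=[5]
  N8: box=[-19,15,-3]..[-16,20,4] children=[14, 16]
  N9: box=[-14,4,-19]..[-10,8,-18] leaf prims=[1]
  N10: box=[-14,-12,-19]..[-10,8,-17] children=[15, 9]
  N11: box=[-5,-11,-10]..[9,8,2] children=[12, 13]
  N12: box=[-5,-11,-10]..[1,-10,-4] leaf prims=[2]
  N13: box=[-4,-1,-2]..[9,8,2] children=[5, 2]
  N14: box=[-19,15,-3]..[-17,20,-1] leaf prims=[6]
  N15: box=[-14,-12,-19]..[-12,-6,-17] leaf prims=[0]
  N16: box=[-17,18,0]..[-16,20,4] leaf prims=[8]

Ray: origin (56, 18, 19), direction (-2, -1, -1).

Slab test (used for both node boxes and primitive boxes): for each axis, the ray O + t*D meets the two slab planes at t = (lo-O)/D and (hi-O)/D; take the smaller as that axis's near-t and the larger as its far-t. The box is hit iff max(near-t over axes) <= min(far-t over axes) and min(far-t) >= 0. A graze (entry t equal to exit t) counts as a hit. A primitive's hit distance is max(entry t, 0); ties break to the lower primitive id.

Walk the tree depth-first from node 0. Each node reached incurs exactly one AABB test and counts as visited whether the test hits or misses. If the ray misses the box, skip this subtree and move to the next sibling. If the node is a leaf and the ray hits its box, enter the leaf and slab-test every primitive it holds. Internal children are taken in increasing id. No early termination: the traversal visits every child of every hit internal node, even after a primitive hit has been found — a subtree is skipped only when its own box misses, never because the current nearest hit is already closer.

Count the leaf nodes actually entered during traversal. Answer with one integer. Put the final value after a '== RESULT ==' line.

Walk:
N0 x:[47/2,75/2] y:[-2,38] z:[7,38] -> hit [47/2,75/2], descend [1, 4]
  N1 x:[69/2,75/2] y:[-2,38] z:[7,22] -> miss, prune
  N4 x:[47/2,35] y:[10,30] z:[17,38] -> hit [47/2,30], descend [10, 11]
    N10 x:[33,35] y:[10,30] z:[36,38] -> miss, prune
    N11 x:[47/2,61/2] y:[10,29] z:[17,29] -> hit [47/2,29], descend [12, 13]
      N12 x:[55/2,61/2] y:[28,29] z:[23,29] -> hit [28,29] leaf, test {P2@t=28}
      N13 x:[47/2,30] y:[10,19] z:[17,21] -> miss, prune

Visited [0, 1, 4, 10, 11, 12, 13]. Tests: 7 box, 1 leaf. Nearest: P2.

== RESULT ==
1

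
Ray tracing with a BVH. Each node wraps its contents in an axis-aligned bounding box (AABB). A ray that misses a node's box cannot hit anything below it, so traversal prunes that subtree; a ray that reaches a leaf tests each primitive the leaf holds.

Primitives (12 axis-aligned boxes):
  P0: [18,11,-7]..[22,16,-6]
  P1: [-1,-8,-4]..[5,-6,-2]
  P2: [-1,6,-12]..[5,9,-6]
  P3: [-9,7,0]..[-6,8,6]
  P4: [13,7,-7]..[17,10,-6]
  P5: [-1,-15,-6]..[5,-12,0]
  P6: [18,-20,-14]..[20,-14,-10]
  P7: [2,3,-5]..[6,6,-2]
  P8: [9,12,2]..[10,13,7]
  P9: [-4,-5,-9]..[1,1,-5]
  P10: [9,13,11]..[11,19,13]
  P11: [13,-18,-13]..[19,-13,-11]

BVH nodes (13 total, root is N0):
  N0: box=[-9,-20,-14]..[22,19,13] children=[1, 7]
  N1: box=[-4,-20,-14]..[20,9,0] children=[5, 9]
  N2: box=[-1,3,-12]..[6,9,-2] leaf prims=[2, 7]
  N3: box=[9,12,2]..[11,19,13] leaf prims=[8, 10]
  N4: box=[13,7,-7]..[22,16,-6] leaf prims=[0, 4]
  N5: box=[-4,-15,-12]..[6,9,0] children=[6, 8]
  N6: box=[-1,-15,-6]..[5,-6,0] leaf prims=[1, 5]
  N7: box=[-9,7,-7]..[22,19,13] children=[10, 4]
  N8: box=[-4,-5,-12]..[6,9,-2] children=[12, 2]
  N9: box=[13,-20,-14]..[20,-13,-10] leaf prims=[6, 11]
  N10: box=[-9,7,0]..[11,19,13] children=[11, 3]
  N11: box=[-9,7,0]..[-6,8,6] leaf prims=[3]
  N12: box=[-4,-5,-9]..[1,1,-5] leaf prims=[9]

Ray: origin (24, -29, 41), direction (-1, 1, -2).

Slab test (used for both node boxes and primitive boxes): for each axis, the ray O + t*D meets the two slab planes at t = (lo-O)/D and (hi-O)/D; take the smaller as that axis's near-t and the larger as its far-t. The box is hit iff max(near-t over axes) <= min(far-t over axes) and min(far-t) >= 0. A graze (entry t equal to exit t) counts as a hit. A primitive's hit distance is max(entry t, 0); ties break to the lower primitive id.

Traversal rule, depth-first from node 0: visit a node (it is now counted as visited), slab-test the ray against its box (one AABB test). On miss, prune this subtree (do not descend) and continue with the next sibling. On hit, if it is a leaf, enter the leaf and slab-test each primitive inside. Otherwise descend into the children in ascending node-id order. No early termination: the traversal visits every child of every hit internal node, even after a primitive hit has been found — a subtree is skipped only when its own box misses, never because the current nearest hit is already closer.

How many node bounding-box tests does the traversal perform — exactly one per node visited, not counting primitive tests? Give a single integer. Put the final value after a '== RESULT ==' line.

Trace the traversal:
N0 x:[2,33] y:[9,48] z:[14,55/2] -> hit [14,55/2], descend [1, 7]
  N1 x:[4,28] y:[9,38] z:[41/2,55/2] -> hit [41/2,55/2], descend [5, 9]
    N5 x:[18,28] y:[14,38] z:[41/2,53/2] -> hit [41/2,53/2], descend [6, 8]
      N6 x:[19,25] y:[14,23] z:[41/2,47/2] -> hit [41/2,23] leaf, test {P1@t=43/2, P5(miss)}
      N8 x:[18,28] y:[24,38] z:[43/2,53/2] -> hit [24,53/2], descend [2, 12]
        N2 x:[18,25] y:[32,38] z:[43/2,53/2] -> miss, prune
        N12 x:[23,28] y:[24,30] z:[23,25] -> hit [24,25] leaf, test {P9@t=24}
    N9 x:[4,11] y:[9,16] z:[51/2,55/2] -> miss, prune
  N7 x:[2,33] y:[36,48] z:[14,24] -> miss, prune

Visited [0, 1, 5, 6, 8, 2, 12, 9, 7]. Tests: 9 box, 2 leaf. Nearest: P1.

== RESULT ==
9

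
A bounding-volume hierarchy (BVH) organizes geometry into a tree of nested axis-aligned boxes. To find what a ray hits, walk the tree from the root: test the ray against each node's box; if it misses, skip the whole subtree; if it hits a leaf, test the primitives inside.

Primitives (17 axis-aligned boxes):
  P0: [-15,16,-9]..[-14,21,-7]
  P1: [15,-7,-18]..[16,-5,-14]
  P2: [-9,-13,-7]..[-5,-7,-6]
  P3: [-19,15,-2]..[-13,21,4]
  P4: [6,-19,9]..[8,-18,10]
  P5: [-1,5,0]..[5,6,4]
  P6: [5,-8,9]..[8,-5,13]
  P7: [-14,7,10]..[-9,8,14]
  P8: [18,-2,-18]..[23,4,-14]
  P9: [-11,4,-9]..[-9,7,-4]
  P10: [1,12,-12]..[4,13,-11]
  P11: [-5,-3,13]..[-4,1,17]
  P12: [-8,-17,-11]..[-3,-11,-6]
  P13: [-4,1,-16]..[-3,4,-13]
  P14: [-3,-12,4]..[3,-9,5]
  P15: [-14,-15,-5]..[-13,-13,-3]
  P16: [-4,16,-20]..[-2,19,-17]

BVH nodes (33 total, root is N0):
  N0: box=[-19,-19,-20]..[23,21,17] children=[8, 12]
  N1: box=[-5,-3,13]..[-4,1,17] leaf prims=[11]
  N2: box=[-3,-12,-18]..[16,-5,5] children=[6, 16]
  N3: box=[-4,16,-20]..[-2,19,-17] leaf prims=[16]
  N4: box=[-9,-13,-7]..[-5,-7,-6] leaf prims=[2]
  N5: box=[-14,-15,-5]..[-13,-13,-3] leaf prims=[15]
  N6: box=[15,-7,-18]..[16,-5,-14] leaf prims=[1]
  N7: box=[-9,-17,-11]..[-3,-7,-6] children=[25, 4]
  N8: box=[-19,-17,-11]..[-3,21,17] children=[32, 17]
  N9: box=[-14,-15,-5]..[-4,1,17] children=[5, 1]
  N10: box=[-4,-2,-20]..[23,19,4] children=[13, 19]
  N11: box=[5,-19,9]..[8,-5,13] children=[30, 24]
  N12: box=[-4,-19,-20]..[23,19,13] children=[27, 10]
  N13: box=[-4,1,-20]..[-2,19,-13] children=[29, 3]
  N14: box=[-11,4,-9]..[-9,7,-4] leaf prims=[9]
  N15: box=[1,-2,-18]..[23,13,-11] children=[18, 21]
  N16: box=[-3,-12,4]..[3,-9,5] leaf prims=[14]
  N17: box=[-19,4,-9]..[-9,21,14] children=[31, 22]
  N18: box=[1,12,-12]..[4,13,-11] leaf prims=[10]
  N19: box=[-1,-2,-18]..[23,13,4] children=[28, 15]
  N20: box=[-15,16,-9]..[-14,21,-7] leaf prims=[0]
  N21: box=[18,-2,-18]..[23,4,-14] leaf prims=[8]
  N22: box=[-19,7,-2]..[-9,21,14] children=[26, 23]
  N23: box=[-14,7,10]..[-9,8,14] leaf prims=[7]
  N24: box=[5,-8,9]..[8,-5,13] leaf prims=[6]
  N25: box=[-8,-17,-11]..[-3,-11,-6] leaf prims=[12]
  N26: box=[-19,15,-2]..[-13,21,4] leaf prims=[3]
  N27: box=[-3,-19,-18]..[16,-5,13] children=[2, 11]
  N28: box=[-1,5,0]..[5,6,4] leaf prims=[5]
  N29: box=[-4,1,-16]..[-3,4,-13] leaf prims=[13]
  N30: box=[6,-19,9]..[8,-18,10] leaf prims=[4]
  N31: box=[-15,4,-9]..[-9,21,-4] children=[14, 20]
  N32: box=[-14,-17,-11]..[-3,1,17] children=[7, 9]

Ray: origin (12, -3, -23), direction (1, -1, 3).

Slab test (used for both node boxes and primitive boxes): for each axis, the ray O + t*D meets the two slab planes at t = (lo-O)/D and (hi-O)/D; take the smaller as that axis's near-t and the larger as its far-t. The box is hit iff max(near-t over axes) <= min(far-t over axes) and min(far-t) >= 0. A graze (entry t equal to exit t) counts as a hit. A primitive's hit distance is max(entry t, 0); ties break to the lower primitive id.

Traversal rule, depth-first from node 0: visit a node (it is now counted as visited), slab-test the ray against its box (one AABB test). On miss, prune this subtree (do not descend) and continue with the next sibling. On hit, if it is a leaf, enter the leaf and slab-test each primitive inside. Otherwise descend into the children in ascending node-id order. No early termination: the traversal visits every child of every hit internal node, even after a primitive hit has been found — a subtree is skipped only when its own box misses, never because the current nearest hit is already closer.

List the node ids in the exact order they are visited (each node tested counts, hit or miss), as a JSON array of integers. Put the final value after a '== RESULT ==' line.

Traverse from the root:
N0 x:[-31,11] y:[-24,16] z:[1,40/3] -> hit [1,11], descend [8, 12]
  N8 x:[-31,-15] y:[-24,14] z:[4,40/3] -> miss, prune
  N12 x:[-16,11] y:[-22,16] z:[1,12] -> hit [1,11], descend [10, 27]
    N10 x:[-16,11] y:[-22,-1] z:[1,9] -> miss, prune
    N27 x:[-15,4] y:[2,16] z:[5/3,12] -> hit [2,4], descend [2, 11]
      N2 x:[-15,4] y:[2,9] z:[5/3,28/3] -> hit [2,4], descend [6, 16]
        N6 x:[3,4] y:[2,4] z:[5/3,3] -> hit [3,3] leaf, test {P1@t=3}
        N16 x:[-15,-9] y:[6,9] z:[9,28/3] -> miss, prune
      N11 x:[-7,-4] y:[2,16] z:[32/3,12] -> miss, prune

order=[0, 8, 12, 10, 27, 2, 6, 16, 11]  |boxes|=9  |leaves|=1  hit=P1

== RESULT ==
[0, 8, 12, 10, 27, 2, 6, 16, 11]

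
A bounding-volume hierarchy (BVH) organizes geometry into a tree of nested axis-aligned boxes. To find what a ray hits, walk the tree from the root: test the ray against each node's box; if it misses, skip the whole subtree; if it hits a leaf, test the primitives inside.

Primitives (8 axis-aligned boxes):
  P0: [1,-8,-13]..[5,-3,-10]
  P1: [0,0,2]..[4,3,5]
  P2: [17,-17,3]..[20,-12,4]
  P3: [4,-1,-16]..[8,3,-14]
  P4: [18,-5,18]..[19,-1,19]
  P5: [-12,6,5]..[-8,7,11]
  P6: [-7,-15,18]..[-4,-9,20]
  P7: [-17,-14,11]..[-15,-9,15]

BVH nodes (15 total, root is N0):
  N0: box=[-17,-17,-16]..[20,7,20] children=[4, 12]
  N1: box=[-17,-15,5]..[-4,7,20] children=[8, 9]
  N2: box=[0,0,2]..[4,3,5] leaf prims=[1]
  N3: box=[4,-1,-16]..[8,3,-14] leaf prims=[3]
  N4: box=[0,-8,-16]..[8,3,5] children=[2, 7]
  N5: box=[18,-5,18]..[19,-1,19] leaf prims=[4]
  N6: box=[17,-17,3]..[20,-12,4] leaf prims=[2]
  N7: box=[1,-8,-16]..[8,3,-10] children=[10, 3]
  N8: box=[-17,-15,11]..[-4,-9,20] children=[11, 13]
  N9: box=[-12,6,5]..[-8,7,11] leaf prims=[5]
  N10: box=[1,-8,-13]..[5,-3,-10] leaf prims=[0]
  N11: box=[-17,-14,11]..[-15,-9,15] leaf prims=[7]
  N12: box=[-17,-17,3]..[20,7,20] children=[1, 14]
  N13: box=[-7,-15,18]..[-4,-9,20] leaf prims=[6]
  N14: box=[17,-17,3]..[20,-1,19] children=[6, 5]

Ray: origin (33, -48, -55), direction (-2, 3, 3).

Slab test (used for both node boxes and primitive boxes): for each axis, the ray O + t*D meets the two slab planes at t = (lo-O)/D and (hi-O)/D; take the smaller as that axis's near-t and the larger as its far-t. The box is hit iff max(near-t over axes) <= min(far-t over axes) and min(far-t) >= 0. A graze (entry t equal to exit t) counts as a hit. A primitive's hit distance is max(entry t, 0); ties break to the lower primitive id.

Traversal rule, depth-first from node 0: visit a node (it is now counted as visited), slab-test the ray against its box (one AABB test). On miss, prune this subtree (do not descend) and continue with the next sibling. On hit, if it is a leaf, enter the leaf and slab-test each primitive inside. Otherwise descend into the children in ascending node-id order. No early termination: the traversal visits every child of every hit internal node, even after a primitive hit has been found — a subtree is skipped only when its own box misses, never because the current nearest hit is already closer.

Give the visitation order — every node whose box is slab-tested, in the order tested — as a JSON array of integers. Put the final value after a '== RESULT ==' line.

Traverse from the root:
N0 x:[13/2,25] y:[31/3,55/3] z:[13,25] -> hit [13,55/3], descend [4, 12]
  N4 x:[25/2,33/2] y:[40/3,17] z:[13,20] -> hit [40/3,33/2], descend [2, 7]
    N2 x:[29/2,33/2] y:[16,17] z:[19,20] -> miss, prune
    N7 x:[25/2,16] y:[40/3,17] z:[13,15] -> hit [40/3,15], descend [3, 10]
      N3 x:[25/2,29/2] y:[47/3,17] z:[13,41/3] -> miss, prune
      N10 x:[14,16] y:[40/3,15] z:[14,15] -> hit [14,15] leaf, test {P0@t=14}
  N12 x:[13/2,25] y:[31/3,55/3] z:[58/3,25] -> miss, prune

order=[0, 4, 2, 7, 3, 10, 12]  |boxes|=7  |leaves|=1  hit=P0

== RESULT ==
[0, 4, 2, 7, 3, 10, 12]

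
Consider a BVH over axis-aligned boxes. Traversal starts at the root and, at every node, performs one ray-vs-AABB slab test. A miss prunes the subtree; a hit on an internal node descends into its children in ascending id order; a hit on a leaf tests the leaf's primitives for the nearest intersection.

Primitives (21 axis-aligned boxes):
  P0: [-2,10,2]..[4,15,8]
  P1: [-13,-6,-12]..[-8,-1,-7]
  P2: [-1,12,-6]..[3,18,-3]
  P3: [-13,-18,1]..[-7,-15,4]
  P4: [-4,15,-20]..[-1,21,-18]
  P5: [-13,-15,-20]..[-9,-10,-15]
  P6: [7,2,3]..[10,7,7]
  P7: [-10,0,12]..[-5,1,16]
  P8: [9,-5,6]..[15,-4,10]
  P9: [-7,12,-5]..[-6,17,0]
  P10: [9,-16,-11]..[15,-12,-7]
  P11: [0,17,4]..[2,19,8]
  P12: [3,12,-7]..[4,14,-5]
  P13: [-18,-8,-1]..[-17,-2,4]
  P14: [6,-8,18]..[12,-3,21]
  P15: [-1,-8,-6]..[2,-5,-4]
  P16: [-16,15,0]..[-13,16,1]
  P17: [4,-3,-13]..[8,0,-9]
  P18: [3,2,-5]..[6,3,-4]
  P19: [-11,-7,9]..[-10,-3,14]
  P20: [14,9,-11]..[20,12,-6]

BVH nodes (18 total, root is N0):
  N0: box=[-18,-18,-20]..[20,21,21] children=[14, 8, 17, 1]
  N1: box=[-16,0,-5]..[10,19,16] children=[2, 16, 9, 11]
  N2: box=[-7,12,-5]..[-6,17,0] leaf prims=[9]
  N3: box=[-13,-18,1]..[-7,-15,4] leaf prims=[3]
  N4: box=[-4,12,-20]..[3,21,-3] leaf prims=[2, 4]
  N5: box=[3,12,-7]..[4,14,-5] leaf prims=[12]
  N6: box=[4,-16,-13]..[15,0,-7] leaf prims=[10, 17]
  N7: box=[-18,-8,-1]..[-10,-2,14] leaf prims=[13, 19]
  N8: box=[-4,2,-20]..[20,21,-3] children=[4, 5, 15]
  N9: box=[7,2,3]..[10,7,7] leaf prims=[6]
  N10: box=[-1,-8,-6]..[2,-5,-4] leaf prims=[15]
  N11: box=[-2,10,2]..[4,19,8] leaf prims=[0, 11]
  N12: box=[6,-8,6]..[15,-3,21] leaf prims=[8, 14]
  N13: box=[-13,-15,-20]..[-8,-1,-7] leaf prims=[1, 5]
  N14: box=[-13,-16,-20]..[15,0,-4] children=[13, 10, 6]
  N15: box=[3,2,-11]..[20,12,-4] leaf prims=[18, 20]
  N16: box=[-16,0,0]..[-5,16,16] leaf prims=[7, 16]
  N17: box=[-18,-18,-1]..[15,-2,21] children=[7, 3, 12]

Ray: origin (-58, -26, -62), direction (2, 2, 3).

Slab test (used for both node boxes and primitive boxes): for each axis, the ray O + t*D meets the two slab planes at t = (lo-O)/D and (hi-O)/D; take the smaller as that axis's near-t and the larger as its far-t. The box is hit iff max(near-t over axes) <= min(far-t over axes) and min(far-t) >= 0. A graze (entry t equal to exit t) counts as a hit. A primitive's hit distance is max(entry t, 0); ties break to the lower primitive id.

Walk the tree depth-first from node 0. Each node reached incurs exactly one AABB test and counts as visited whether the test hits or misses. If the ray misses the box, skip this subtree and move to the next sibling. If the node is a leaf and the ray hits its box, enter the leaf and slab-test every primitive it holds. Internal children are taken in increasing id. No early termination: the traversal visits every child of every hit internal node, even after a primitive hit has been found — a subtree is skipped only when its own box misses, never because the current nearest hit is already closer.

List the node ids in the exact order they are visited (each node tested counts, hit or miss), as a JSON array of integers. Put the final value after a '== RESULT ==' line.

Trace the traversal:
N0 x:[20,39] y:[4,47/2] z:[14,83/3] -> hit [20,47/2], descend [1, 8, 14, 17]
  N1 x:[21,34] y:[13,45/2] z:[19,26] -> hit [21,45/2], descend [2, 9, 11, 16]
    N2 x:[51/2,26] y:[19,43/2] z:[19,62/3] -> miss, prune
    N9 x:[65/2,34] y:[14,33/2] z:[65/3,23] -> miss, prune
    N11 x:[28,31] y:[18,45/2] z:[64/3,70/3] -> miss, prune
    N16 x:[21,53/2] y:[13,21] z:[62/3,26] -> hit [21,21] leaf, test {P7(miss), P16@t=21}
  N8 x:[27,39] y:[14,47/2] z:[14,59/3] -> miss, prune
  N14 x:[45/2,73/2] y:[5,13] z:[14,58/3] -> miss, prune
  N17 x:[20,73/2] y:[4,12] z:[61/3,83/3] -> miss, prune

Visited [0, 1, 2, 9, 11, 16, 8, 14, 17]. Tests: 9 box, 1 leaf. Nearest: P16.

== RESULT ==
[0, 1, 2, 9, 11, 16, 8, 14, 17]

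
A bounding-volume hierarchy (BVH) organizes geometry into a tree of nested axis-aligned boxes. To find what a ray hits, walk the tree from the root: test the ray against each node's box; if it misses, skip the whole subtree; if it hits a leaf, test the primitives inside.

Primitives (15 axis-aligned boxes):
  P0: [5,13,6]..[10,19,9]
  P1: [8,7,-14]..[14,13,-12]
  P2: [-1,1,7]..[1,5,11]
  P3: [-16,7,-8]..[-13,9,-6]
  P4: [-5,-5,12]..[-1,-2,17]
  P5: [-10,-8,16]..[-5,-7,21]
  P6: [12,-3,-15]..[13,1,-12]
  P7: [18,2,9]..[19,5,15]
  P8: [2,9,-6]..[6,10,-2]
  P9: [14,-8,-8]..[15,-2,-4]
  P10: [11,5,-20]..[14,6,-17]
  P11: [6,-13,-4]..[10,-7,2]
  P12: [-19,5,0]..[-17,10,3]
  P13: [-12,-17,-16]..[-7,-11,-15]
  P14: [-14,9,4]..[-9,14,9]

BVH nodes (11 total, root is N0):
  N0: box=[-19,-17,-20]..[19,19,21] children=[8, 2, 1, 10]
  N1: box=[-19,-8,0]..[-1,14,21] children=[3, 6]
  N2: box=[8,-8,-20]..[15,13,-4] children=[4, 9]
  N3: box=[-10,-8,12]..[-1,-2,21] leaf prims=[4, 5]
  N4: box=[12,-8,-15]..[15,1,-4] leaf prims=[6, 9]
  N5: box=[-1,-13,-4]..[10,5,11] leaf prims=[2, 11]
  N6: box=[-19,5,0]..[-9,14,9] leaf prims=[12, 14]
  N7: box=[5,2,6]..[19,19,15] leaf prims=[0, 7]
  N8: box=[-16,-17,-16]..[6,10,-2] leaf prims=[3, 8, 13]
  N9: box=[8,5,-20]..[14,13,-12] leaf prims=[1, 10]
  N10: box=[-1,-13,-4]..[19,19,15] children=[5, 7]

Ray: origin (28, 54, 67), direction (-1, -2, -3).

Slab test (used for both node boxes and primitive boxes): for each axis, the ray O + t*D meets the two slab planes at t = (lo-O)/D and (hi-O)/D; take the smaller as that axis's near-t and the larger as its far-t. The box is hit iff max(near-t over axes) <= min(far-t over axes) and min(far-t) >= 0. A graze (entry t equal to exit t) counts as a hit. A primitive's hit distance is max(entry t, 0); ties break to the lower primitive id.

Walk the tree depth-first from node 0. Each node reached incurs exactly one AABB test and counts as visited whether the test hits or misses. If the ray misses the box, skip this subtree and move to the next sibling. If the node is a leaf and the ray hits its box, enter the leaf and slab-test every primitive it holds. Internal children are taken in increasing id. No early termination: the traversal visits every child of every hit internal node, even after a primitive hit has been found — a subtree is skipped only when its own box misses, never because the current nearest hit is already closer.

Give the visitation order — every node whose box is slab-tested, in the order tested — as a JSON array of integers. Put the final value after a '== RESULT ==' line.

Traverse from the root:
N0 x:[9,47] y:[35/2,71/2] z:[46/3,29] -> hit [35/2,29], descend [1, 2, 8, 10]
  N1 x:[29,47] y:[20,31] z:[46/3,67/3] -> miss, prune
  N2 x:[13,20] y:[41/2,31] z:[71/3,29] -> miss, prune
  N8 x:[22,44] y:[22,71/2] z:[23,83/3] -> hit [23,83/3] leaf, test {P3(miss), P8(miss), P13(miss)}
  N10 x:[9,29] y:[35/2,67/2] z:[52/3,71/3] -> hit [35/2,71/3], descend [5, 7]
    N5 x:[18,29] y:[49/2,67/2] z:[56/3,71/3] -> miss, prune
    N7 x:[9,23] y:[35/2,26] z:[52/3,61/3] -> hit [35/2,61/3] leaf, test {P0@t=58/3, P7(miss)}

Visited [0, 1, 2, 8, 10, 5, 7]. Tests: 7 box, 2 leaf. Nearest: P0.

== RESULT ==
[0, 1, 2, 8, 10, 5, 7]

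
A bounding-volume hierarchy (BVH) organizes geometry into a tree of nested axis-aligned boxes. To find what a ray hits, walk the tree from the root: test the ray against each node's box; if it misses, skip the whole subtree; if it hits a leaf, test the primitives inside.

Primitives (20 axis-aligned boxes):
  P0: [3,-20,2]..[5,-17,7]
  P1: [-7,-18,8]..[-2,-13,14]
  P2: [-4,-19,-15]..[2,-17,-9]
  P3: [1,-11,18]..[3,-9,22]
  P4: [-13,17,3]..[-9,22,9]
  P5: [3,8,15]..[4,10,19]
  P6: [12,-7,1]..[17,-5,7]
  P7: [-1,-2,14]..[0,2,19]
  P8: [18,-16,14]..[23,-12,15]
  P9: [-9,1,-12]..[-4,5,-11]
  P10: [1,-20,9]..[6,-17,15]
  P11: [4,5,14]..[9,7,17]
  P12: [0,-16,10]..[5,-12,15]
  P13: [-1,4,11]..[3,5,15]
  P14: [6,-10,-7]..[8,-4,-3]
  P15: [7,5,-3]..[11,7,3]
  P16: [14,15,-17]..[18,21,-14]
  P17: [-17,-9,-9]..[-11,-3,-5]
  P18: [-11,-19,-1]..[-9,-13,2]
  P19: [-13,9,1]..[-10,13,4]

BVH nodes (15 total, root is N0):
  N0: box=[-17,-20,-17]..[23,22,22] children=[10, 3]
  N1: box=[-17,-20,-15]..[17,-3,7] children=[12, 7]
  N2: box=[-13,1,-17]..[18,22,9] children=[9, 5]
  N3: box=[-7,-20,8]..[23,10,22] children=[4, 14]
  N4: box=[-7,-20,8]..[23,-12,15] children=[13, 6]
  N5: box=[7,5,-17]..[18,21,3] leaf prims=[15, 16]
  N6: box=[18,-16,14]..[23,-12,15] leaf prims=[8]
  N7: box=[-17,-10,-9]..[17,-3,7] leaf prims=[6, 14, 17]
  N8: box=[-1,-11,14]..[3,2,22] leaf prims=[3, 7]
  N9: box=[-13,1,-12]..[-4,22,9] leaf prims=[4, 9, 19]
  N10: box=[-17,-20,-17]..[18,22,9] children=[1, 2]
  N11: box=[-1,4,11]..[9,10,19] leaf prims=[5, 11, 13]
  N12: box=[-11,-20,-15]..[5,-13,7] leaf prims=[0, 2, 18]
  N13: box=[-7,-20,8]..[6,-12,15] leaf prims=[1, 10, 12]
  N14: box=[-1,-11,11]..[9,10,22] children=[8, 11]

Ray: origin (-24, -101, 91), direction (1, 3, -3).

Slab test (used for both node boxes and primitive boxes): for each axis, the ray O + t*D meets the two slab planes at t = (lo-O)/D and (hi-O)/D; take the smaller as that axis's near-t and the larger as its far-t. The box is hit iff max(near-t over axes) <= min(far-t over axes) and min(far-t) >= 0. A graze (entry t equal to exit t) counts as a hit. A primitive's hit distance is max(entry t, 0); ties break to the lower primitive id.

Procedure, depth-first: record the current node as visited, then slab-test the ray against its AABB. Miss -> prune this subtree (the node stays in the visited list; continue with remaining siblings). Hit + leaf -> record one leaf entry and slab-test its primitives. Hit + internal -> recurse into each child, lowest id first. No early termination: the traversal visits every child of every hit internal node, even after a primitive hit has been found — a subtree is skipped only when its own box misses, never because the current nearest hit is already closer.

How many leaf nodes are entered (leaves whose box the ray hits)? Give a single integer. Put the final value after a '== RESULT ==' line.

Trace the traversal:
N0 x:[7,47] y:[27,41] z:[23,36] -> hit [27,36], descend [3, 10]
  N3 x:[17,47] y:[27,37] z:[23,83/3] -> hit [27,83/3], descend [4, 14]
    N4 x:[17,47] y:[27,89/3] z:[76/3,83/3] -> hit [27,83/3], descend [6, 13]
      N6 x:[42,47] y:[85/3,89/3] z:[76/3,77/3] -> miss, prune
      N13 x:[17,30] y:[27,89/3] z:[76/3,83/3] -> hit [27,83/3] leaf, test {P1(miss), P10@t=27, P12(miss)}
    N14 x:[23,33] y:[30,37] z:[23,80/3] -> miss, prune
  N10 x:[7,42] y:[27,41] z:[82/3,36] -> hit [82/3,36], descend [1, 2]
    N1 x:[7,41] y:[27,98/3] z:[28,106/3] -> hit [28,98/3], descend [7, 12]
      N7 x:[7,41] y:[91/3,98/3] z:[28,100/3] -> hit [91/3,98/3] leaf, test {P6(miss), P14@t=94/3, P17(miss)}
      N12 x:[13,29] y:[27,88/3] z:[28,106/3] -> hit [28,29] leaf, test {P0@t=28, P2(miss), P18(miss)}
    N2 x:[11,42] y:[34,41] z:[82/3,36] -> hit [34,36], descend [5, 9]
      N5 x:[31,42] y:[106/3,122/3] z:[88/3,36] -> hit [106/3,36] leaf, test {P15(miss), P16(miss)}
      N9 x:[11,20] y:[34,41] z:[82/3,103/3] -> miss, prune

Visited [0, 3, 4, 6, 13, 14, 10, 1, 7, 12, 2, 5, 9]. Tests: 13 box, 4 leaf. Nearest: P10.

== RESULT ==
4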